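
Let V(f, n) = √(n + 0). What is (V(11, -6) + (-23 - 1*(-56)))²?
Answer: (33 + I*√6)² ≈ 1083.0 + 161.67*I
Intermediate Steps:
V(f, n) = √n
(V(11, -6) + (-23 - 1*(-56)))² = (√(-6) + (-23 - 1*(-56)))² = (I*√6 + (-23 + 56))² = (I*√6 + 33)² = (33 + I*√6)²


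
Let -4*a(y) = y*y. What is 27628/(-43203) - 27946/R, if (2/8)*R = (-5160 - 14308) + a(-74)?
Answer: -547693753/1800441822 ≈ -0.30420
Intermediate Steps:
a(y) = -y²/4 (a(y) = -y*y/4 = -y²/4)
R = -83348 (R = 4*((-5160 - 14308) - ¼*(-74)²) = 4*(-19468 - ¼*5476) = 4*(-19468 - 1369) = 4*(-20837) = -83348)
27628/(-43203) - 27946/R = 27628/(-43203) - 27946/(-83348) = 27628*(-1/43203) - 27946*(-1/83348) = -27628/43203 + 13973/41674 = -547693753/1800441822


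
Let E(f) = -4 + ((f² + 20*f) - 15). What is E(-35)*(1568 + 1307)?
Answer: 1454750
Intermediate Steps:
E(f) = -19 + f² + 20*f (E(f) = -4 + (-15 + f² + 20*f) = -19 + f² + 20*f)
E(-35)*(1568 + 1307) = (-19 + (-35)² + 20*(-35))*(1568 + 1307) = (-19 + 1225 - 700)*2875 = 506*2875 = 1454750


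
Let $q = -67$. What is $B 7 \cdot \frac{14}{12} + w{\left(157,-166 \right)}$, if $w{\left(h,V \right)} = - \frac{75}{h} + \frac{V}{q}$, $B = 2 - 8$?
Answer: $- \frac{494394}{10519} \approx -47.0$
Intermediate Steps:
$B = -6$ ($B = 2 - 8 = -6$)
$w{\left(h,V \right)} = - \frac{75}{h} - \frac{V}{67}$ ($w{\left(h,V \right)} = - \frac{75}{h} + \frac{V}{-67} = - \frac{75}{h} + V \left(- \frac{1}{67}\right) = - \frac{75}{h} - \frac{V}{67}$)
$B 7 \cdot \frac{14}{12} + w{\left(157,-166 \right)} = \left(-6\right) 7 \cdot \frac{14}{12} - \left(- \frac{166}{67} + \frac{75}{157}\right) = - 42 \cdot 14 \cdot \frac{1}{12} + \left(\left(-75\right) \frac{1}{157} + \frac{166}{67}\right) = \left(-42\right) \frac{7}{6} + \left(- \frac{75}{157} + \frac{166}{67}\right) = -49 + \frac{21037}{10519} = - \frac{494394}{10519}$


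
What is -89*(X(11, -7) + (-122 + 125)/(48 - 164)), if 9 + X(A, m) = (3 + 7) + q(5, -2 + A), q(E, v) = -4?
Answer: 31239/116 ≈ 269.30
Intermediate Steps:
X(A, m) = -3 (X(A, m) = -9 + ((3 + 7) - 4) = -9 + (10 - 4) = -9 + 6 = -3)
-89*(X(11, -7) + (-122 + 125)/(48 - 164)) = -89*(-3 + (-122 + 125)/(48 - 164)) = -89*(-3 + 3/(-116)) = -89*(-3 + 3*(-1/116)) = -89*(-3 - 3/116) = -89*(-351/116) = 31239/116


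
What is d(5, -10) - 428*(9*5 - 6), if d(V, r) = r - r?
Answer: -16692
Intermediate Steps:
d(V, r) = 0
d(5, -10) - 428*(9*5 - 6) = 0 - 428*(9*5 - 6) = 0 - 428*(45 - 6) = 0 - 428*39 = 0 - 16692 = -16692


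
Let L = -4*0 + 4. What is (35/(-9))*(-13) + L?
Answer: 491/9 ≈ 54.556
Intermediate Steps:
L = 4 (L = 0 + 4 = 4)
(35/(-9))*(-13) + L = (35/(-9))*(-13) + 4 = (35*(-1/9))*(-13) + 4 = -35/9*(-13) + 4 = 455/9 + 4 = 491/9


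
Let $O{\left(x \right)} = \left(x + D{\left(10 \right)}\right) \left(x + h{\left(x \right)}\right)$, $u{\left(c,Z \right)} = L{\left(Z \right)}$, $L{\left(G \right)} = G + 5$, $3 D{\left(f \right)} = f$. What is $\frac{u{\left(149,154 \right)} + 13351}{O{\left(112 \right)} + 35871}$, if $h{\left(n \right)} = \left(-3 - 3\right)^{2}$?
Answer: $\frac{40530}{158821} \approx 0.25519$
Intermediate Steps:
$D{\left(f \right)} = \frac{f}{3}$
$h{\left(n \right)} = 36$ ($h{\left(n \right)} = \left(-6\right)^{2} = 36$)
$L{\left(G \right)} = 5 + G$
$u{\left(c,Z \right)} = 5 + Z$
$O{\left(x \right)} = \left(36 + x\right) \left(\frac{10}{3} + x\right)$ ($O{\left(x \right)} = \left(x + \frac{1}{3} \cdot 10\right) \left(x + 36\right) = \left(x + \frac{10}{3}\right) \left(36 + x\right) = \left(\frac{10}{3} + x\right) \left(36 + x\right) = \left(36 + x\right) \left(\frac{10}{3} + x\right)$)
$\frac{u{\left(149,154 \right)} + 13351}{O{\left(112 \right)} + 35871} = \frac{\left(5 + 154\right) + 13351}{\left(120 + 112^{2} + \frac{118}{3} \cdot 112\right) + 35871} = \frac{159 + 13351}{\left(120 + 12544 + \frac{13216}{3}\right) + 35871} = \frac{13510}{\frac{51208}{3} + 35871} = \frac{13510}{\frac{158821}{3}} = 13510 \cdot \frac{3}{158821} = \frac{40530}{158821}$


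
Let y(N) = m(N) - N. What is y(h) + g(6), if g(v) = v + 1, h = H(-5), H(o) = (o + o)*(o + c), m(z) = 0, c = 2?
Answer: -23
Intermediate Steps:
H(o) = 2*o*(2 + o) (H(o) = (o + o)*(o + 2) = (2*o)*(2 + o) = 2*o*(2 + o))
h = 30 (h = 2*(-5)*(2 - 5) = 2*(-5)*(-3) = 30)
g(v) = 1 + v
y(N) = -N (y(N) = 0 - N = -N)
y(h) + g(6) = -1*30 + (1 + 6) = -30 + 7 = -23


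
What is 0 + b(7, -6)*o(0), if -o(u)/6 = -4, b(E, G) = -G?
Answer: 144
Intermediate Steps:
o(u) = 24 (o(u) = -6*(-4) = 24)
0 + b(7, -6)*o(0) = 0 - 1*(-6)*24 = 0 + 6*24 = 0 + 144 = 144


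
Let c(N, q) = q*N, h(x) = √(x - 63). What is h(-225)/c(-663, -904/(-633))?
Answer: -633*I*√2/49946 ≈ -0.017923*I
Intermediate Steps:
h(x) = √(-63 + x)
c(N, q) = N*q
h(-225)/c(-663, -904/(-633)) = √(-63 - 225)/((-(-599352)/(-633))) = √(-288)/((-(-599352)*(-1)/633)) = (12*I*√2)/((-663*904/633)) = (12*I*√2)/(-199784/211) = (12*I*√2)*(-211/199784) = -633*I*√2/49946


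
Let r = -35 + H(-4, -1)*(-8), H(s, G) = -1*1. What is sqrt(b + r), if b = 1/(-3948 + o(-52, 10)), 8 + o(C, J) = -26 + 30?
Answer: I*sqrt(26356135)/988 ≈ 5.1962*I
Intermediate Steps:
H(s, G) = -1
r = -27 (r = -35 - 1*(-8) = -35 + 8 = -27)
o(C, J) = -4 (o(C, J) = -8 + (-26 + 30) = -8 + 4 = -4)
b = -1/3952 (b = 1/(-3948 - 4) = 1/(-3952) = -1/3952 ≈ -0.00025304)
sqrt(b + r) = sqrt(-1/3952 - 27) = sqrt(-106705/3952) = I*sqrt(26356135)/988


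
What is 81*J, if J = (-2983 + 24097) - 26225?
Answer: -413991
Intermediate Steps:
J = -5111 (J = 21114 - 26225 = -5111)
81*J = 81*(-5111) = -413991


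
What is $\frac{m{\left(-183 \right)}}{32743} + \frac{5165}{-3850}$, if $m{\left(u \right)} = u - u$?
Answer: $- \frac{1033}{770} \approx -1.3416$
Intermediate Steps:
$m{\left(u \right)} = 0$
$\frac{m{\left(-183 \right)}}{32743} + \frac{5165}{-3850} = \frac{0}{32743} + \frac{5165}{-3850} = 0 \cdot \frac{1}{32743} + 5165 \left(- \frac{1}{3850}\right) = 0 - \frac{1033}{770} = - \frac{1033}{770}$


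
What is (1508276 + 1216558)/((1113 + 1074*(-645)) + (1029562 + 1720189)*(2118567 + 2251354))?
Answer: 1362417/6008096974027 ≈ 2.2676e-7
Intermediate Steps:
(1508276 + 1216558)/((1113 + 1074*(-645)) + (1029562 + 1720189)*(2118567 + 2251354)) = 2724834/((1113 - 692730) + 2749751*4369921) = 2724834/(-691617 + 12016194639671) = 2724834/12016193948054 = 2724834*(1/12016193948054) = 1362417/6008096974027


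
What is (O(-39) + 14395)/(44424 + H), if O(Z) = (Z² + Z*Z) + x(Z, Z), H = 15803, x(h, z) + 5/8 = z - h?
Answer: 139491/481816 ≈ 0.28951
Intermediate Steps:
x(h, z) = -5/8 + z - h (x(h, z) = -5/8 + (z - h) = -5/8 + z - h)
O(Z) = -5/8 + 2*Z² (O(Z) = (Z² + Z*Z) + (-5/8 + Z - Z) = (Z² + Z²) - 5/8 = 2*Z² - 5/8 = -5/8 + 2*Z²)
(O(-39) + 14395)/(44424 + H) = ((-5/8 + 2*(-39)²) + 14395)/(44424 + 15803) = ((-5/8 + 2*1521) + 14395)/60227 = ((-5/8 + 3042) + 14395)*(1/60227) = (24331/8 + 14395)*(1/60227) = (139491/8)*(1/60227) = 139491/481816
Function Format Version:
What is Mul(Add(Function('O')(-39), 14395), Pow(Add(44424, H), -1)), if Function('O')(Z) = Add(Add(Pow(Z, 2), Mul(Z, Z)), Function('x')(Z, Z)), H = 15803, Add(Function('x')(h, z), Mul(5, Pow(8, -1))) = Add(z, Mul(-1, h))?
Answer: Rational(139491, 481816) ≈ 0.28951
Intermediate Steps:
Function('x')(h, z) = Add(Rational(-5, 8), z, Mul(-1, h)) (Function('x')(h, z) = Add(Rational(-5, 8), Add(z, Mul(-1, h))) = Add(Rational(-5, 8), z, Mul(-1, h)))
Function('O')(Z) = Add(Rational(-5, 8), Mul(2, Pow(Z, 2))) (Function('O')(Z) = Add(Add(Pow(Z, 2), Mul(Z, Z)), Add(Rational(-5, 8), Z, Mul(-1, Z))) = Add(Add(Pow(Z, 2), Pow(Z, 2)), Rational(-5, 8)) = Add(Mul(2, Pow(Z, 2)), Rational(-5, 8)) = Add(Rational(-5, 8), Mul(2, Pow(Z, 2))))
Mul(Add(Function('O')(-39), 14395), Pow(Add(44424, H), -1)) = Mul(Add(Add(Rational(-5, 8), Mul(2, Pow(-39, 2))), 14395), Pow(Add(44424, 15803), -1)) = Mul(Add(Add(Rational(-5, 8), Mul(2, 1521)), 14395), Pow(60227, -1)) = Mul(Add(Add(Rational(-5, 8), 3042), 14395), Rational(1, 60227)) = Mul(Add(Rational(24331, 8), 14395), Rational(1, 60227)) = Mul(Rational(139491, 8), Rational(1, 60227)) = Rational(139491, 481816)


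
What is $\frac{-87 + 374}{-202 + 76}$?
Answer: $- \frac{41}{18} \approx -2.2778$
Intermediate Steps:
$\frac{-87 + 374}{-202 + 76} = \frac{287}{-126} = 287 \left(- \frac{1}{126}\right) = - \frac{41}{18}$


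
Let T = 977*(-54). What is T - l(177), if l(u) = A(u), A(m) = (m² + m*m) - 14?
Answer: -115402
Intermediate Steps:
A(m) = -14 + 2*m² (A(m) = (m² + m²) - 14 = 2*m² - 14 = -14 + 2*m²)
T = -52758
l(u) = -14 + 2*u²
T - l(177) = -52758 - (-14 + 2*177²) = -52758 - (-14 + 2*31329) = -52758 - (-14 + 62658) = -52758 - 1*62644 = -52758 - 62644 = -115402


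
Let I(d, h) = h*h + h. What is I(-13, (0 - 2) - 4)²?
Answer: 900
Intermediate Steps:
I(d, h) = h + h² (I(d, h) = h² + h = h + h²)
I(-13, (0 - 2) - 4)² = (((0 - 2) - 4)*(1 + ((0 - 2) - 4)))² = ((-2 - 4)*(1 + (-2 - 4)))² = (-6*(1 - 6))² = (-6*(-5))² = 30² = 900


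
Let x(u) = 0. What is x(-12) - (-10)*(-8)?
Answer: -80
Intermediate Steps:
x(-12) - (-10)*(-8) = 0 - (-10)*(-8) = 0 - 1*80 = 0 - 80 = -80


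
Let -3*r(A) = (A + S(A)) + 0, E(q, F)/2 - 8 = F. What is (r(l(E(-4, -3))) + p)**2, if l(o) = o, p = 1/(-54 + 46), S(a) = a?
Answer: 26569/576 ≈ 46.127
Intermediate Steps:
E(q, F) = 16 + 2*F
p = -1/8 (p = 1/(-8) = -1/8 ≈ -0.12500)
r(A) = -2*A/3 (r(A) = -((A + A) + 0)/3 = -(2*A + 0)/3 = -2*A/3)
(r(l(E(-4, -3))) + p)**2 = (-2*(16 + 2*(-3))/3 - 1/8)**2 = (-2*(16 - 6)/3 - 1/8)**2 = (-2/3*10 - 1/8)**2 = (-20/3 - 1/8)**2 = (-163/24)**2 = 26569/576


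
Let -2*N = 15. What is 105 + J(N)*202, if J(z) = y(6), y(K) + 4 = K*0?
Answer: -703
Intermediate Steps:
N = -15/2 (N = -1/2*15 = -15/2 ≈ -7.5000)
y(K) = -4 (y(K) = -4 + K*0 = -4 + 0 = -4)
J(z) = -4
105 + J(N)*202 = 105 - 4*202 = 105 - 808 = -703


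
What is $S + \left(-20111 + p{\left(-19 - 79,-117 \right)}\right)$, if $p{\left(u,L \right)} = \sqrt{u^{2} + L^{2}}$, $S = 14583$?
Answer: $-5528 + \sqrt{23293} \approx -5375.4$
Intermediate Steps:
$p{\left(u,L \right)} = \sqrt{L^{2} + u^{2}}$
$S + \left(-20111 + p{\left(-19 - 79,-117 \right)}\right) = 14583 - \left(20111 - \sqrt{\left(-117\right)^{2} + \left(-19 - 79\right)^{2}}\right) = 14583 - \left(20111 - \sqrt{13689 + \left(-19 - 79\right)^{2}}\right) = 14583 - \left(20111 - \sqrt{13689 + \left(-98\right)^{2}}\right) = 14583 - \left(20111 - \sqrt{13689 + 9604}\right) = 14583 - \left(20111 - \sqrt{23293}\right) = -5528 + \sqrt{23293}$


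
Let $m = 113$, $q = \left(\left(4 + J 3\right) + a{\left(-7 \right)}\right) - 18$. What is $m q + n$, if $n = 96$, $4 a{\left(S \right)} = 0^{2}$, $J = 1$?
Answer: $-1147$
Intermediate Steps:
$a{\left(S \right)} = 0$ ($a{\left(S \right)} = \frac{0^{2}}{4} = \frac{1}{4} \cdot 0 = 0$)
$q = -11$ ($q = \left(\left(4 + 1 \cdot 3\right) + 0\right) - 18 = \left(\left(4 + 3\right) + 0\right) - 18 = \left(7 + 0\right) - 18 = 7 - 18 = -11$)
$m q + n = 113 \left(-11\right) + 96 = -1243 + 96 = -1147$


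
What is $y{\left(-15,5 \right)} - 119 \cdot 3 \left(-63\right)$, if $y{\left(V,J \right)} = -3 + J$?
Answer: $22493$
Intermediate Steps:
$y{\left(-15,5 \right)} - 119 \cdot 3 \left(-63\right) = \left(-3 + 5\right) - 119 \cdot 3 \left(-63\right) = 2 - -22491 = 2 + 22491 = 22493$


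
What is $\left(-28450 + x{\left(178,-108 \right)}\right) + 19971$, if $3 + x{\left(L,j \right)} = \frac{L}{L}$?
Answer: $-8481$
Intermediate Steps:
$x{\left(L,j \right)} = -2$ ($x{\left(L,j \right)} = -3 + \frac{L}{L} = -3 + 1 = -2$)
$\left(-28450 + x{\left(178,-108 \right)}\right) + 19971 = \left(-28450 - 2\right) + 19971 = -28452 + 19971 = -8481$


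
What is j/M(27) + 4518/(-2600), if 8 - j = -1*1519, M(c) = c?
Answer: 641369/11700 ≈ 54.818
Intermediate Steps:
j = 1527 (j = 8 - (-1)*1519 = 8 - 1*(-1519) = 8 + 1519 = 1527)
j/M(27) + 4518/(-2600) = 1527/27 + 4518/(-2600) = 1527*(1/27) + 4518*(-1/2600) = 509/9 - 2259/1300 = 641369/11700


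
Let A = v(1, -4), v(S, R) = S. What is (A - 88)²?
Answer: 7569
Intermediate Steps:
A = 1
(A - 88)² = (1 - 88)² = (-87)² = 7569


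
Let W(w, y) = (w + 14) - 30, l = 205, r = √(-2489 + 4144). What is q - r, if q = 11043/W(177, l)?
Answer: 11043/161 - √1655 ≈ 27.908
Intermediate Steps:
r = √1655 ≈ 40.682
W(w, y) = -16 + w (W(w, y) = (14 + w) - 30 = -16 + w)
q = 11043/161 (q = 11043/(-16 + 177) = 11043/161 ≈ 68.590)
q - r = 11043/161 - √1655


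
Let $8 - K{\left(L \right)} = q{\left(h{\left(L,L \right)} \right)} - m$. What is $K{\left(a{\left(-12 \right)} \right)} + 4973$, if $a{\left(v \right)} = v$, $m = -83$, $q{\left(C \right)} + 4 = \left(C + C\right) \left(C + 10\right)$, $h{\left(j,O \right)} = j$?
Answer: $4854$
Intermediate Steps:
$q{\left(C \right)} = -4 + 2 C \left(10 + C\right)$ ($q{\left(C \right)} = -4 + \left(C + C\right) \left(C + 10\right) = -4 + 2 C \left(10 + C\right)$)
$K{\left(L \right)} = -71 - 20 L - 2 L^{2}$ ($K{\left(L \right)} = 8 - \left(\left(-4 + 2 L^{2} + 20 L\right) - -83\right) = 8 - \left(\left(-4 + 2 L^{2} + 20 L\right) + 83\right) = 8 - \left(79 + 2 L^{2} + 20 L\right) = -71 - 20 L - 2 L^{2}$)
$K{\left(a{\left(-12 \right)} \right)} + 4973 = \left(-71 - -240 - 2 \left(-12\right)^{2}\right) + 4973 = \left(-71 + 240 - 288\right) + 4973 = -119 + 4973 = 4854$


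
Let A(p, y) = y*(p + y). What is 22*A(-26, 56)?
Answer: 36960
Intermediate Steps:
22*A(-26, 56) = 22*(56*(-26 + 56)) = 22*(56*30) = 22*1680 = 36960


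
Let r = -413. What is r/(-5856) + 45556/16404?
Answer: 7598633/2668384 ≈ 2.8477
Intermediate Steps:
r/(-5856) + 45556/16404 = -413/(-5856) + 45556/16404 = -413*(-1/5856) + 45556*(1/16404) = 413/5856 + 11389/4101 = 7598633/2668384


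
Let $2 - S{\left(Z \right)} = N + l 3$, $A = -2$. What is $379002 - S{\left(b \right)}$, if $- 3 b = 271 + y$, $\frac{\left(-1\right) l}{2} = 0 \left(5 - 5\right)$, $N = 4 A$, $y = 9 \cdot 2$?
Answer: $378992$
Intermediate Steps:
$y = 18$
$N = -8$ ($N = 4 \left(-2\right) = -8$)
$l = 0$ ($l = - 2 \cdot 0 \left(5 - 5\right) = - 2 \cdot 0 \cdot 0 = \left(-2\right) 0 = 0$)
$b = - \frac{289}{3}$ ($b = - \frac{271 + 18}{3} = \left(- \frac{1}{3}\right) 289 = - \frac{289}{3} \approx -96.333$)
$S{\left(Z \right)} = 10$ ($S{\left(Z \right)} = 2 - \left(-8 + 0 \cdot 3\right) = 2 - \left(-8 + 0\right) = 2 - -8 = 2 + 8 = 10$)
$379002 - S{\left(b \right)} = 379002 - 10 = 378992$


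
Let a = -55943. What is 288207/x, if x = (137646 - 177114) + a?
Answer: -288207/95411 ≈ -3.0207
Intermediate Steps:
x = -95411 (x = (137646 - 177114) - 55943 = -39468 - 55943 = -95411)
288207/x = 288207/(-95411) = 288207*(-1/95411) = -288207/95411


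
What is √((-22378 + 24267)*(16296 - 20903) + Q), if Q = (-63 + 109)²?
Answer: 3*I*√966723 ≈ 2949.7*I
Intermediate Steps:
Q = 2116 (Q = 46² = 2116)
√((-22378 + 24267)*(16296 - 20903) + Q) = √((-22378 + 24267)*(16296 - 20903) + 2116) = √(1889*(-4607) + 2116) = √(-8702623 + 2116) = √(-8700507) = 3*I*√966723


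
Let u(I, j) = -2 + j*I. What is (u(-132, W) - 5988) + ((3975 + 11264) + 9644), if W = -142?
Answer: 37637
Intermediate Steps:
u(I, j) = -2 + I*j
(u(-132, W) - 5988) + ((3975 + 11264) + 9644) = ((-2 - 132*(-142)) - 5988) + ((3975 + 11264) + 9644) = ((-2 + 18744) - 5988) + (15239 + 9644) = (18742 - 5988) + 24883 = 12754 + 24883 = 37637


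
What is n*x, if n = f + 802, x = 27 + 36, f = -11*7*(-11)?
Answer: 103887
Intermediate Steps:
f = 847 (f = -77*(-11) = 847)
x = 63
n = 1649 (n = 847 + 802 = 1649)
n*x = 1649*63 = 103887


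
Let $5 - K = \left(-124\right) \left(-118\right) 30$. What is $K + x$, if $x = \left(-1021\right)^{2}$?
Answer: $603486$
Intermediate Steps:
$x = 1042441$
$K = -438955$ ($K = 5 - \left(-124\right) \left(-118\right) 30 = 5 - 14632 \cdot 30 = 5 - 438960 = -438955$)
$K + x = -438955 + 1042441 = 603486$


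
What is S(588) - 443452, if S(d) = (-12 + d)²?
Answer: -111676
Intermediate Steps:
S(588) - 443452 = (-12 + 588)² - 443452 = 576² - 443452 = 331776 - 443452 = -111676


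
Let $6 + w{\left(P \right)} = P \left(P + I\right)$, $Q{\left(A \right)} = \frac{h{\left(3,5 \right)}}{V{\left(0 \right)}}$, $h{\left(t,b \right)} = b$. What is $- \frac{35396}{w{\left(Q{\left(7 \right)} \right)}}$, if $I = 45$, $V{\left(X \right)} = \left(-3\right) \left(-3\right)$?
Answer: $- \frac{716769}{391} \approx -1833.2$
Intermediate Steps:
$V{\left(X \right)} = 9$
$Q{\left(A \right)} = \frac{5}{9}$
$w{\left(P \right)} = -6 + P \left(45 + P\right)$ ($w{\left(P \right)} = -6 + P \left(P + 45\right) = -6 + P \left(45 + P\right)$)
$- \frac{35396}{w{\left(Q{\left(7 \right)} \right)}} = - \frac{35396}{-6 + \left(\frac{5}{9}\right)^{2} + 45 \cdot \frac{5}{9}} = - \frac{35396}{-6 + \frac{25}{81} + 25} = - \frac{35396}{\frac{1564}{81}} = \left(-35396\right) \frac{81}{1564} = - \frac{716769}{391}$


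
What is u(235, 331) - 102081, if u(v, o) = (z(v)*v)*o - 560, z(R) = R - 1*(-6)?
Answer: 18643544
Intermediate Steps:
z(R) = 6 + R (z(R) = R + 6 = 6 + R)
u(v, o) = -560 + o*v*(6 + v) (u(v, o) = ((6 + v)*v)*o - 560 = (v*(6 + v))*o - 560 = o*v*(6 + v) - 560 = -560 + o*v*(6 + v))
u(235, 331) - 102081 = (-560 + 331*235*(6 + 235)) - 102081 = (-560 + 331*235*241) - 102081 = (-560 + 18746185) - 102081 = 18745625 - 102081 = 18643544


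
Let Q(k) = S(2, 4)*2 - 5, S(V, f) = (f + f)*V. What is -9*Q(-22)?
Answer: -243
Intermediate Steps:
S(V, f) = 2*V*f (S(V, f) = (2*f)*V = 2*V*f)
Q(k) = 27 (Q(k) = (2*2*4)*2 - 5 = 16*2 - 5 = 32 - 5 = 27)
-9*Q(-22) = -9*27 = -243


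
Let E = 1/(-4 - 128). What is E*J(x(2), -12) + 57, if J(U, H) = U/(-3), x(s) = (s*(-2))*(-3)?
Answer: 1882/33 ≈ 57.030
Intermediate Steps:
x(s) = 6*s (x(s) = -2*s*(-3) = 6*s)
J(U, H) = -U/3 (J(U, H) = U*(-⅓) = -U/3)
E = -1/132 (E = 1/(-132) = -1/132 ≈ -0.0075758)
E*J(x(2), -12) + 57 = -(-1)*6*2/396 + 57 = -(-1)*12/396 + 57 = -1/132*(-4) + 57 = 1/33 + 57 = 1882/33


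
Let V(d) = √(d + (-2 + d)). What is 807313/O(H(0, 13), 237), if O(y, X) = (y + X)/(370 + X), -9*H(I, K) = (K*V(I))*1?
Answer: 9407278510227/4550027 + 57334561947*I*√2/4550027 ≈ 2.0675e+6 + 17820.0*I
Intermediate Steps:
V(d) = √(-2 + 2*d)
H(I, K) = -K*√(-2 + 2*I)/9
O(y, X) = (X + y)/(370 + X)
807313/O(H(0, 13), 237) = 807313/(((237 - ⅑*13*√(-2 + 2*0))/(370 + 237))) = 807313/(((237 - ⅑*13*√(-2 + 0))/607)) = 807313/(((237 - ⅑*13*√(-2))/607)) = 807313/(((237 - ⅑*13*I*√2)/607)) = 807313/(((237 - 13*I*√2/9)/607)) = 807313/(237/607 - 13*I*√2/5463)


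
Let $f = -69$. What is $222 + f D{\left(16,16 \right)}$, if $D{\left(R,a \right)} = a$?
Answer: $-882$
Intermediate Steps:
$222 + f D{\left(16,16 \right)} = 222 - 1104 = -882$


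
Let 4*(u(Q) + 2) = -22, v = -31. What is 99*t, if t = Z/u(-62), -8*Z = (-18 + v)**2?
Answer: 79233/20 ≈ 3961.6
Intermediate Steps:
u(Q) = -15/2 (u(Q) = -2 + (1/4)*(-22) = -2 - 11/2 = -15/2)
Z = -2401/8 (Z = -(-18 - 31)**2/8 = -1/8*(-49)**2 = -1/8*2401 = -2401/8 ≈ -300.13)
t = 2401/60 (t = -2401/(8*(-15/2)) = -2401/8*(-2/15) = 2401/60 ≈ 40.017)
99*t = 99*(2401/60) = 79233/20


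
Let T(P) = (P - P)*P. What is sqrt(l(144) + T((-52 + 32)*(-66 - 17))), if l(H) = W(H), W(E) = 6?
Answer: sqrt(6) ≈ 2.4495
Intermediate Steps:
l(H) = 6
T(P) = 0 (T(P) = 0*P = 0)
sqrt(l(144) + T((-52 + 32)*(-66 - 17))) = sqrt(6 + 0) = sqrt(6)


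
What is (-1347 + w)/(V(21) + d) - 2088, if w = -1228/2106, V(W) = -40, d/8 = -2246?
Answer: -39592122307/18962424 ≈ -2087.9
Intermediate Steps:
d = -17968 (d = 8*(-2246) = -17968)
w = -614/1053 (w = -1228*1/2106 = -614/1053 ≈ -0.58310)
(-1347 + w)/(V(21) + d) - 2088 = (-1347 - 614/1053)/(-40 - 17968) - 2088 = -1419005/1053/(-18008) - 2088 = -1419005/1053*(-1/18008) - 2088 = 1419005/18962424 - 2088 = -39592122307/18962424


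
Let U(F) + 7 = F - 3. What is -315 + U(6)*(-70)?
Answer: -35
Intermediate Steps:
U(F) = -10 + F (U(F) = -7 + (F - 3) = -7 + (-3 + F) = -10 + F)
-315 + U(6)*(-70) = -315 + (-10 + 6)*(-70) = -315 - 4*(-70) = -315 + 280 = -35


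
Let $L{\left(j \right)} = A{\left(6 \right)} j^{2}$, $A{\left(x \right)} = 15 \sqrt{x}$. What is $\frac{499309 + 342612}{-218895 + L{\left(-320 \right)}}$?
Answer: $\frac{12286153153}{940524065265} + \frac{17242542080 \sqrt{6}}{188104813053} \approx 0.23759$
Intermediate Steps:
$L{\left(j \right)} = 15 \sqrt{6} j^{2}$
$\frac{499309 + 342612}{-218895 + L{\left(-320 \right)}} = \frac{499309 + 342612}{-218895 + 15 \sqrt{6} \left(-320\right)^{2}} = \frac{841921}{-218895 + 15 \sqrt{6} \cdot 102400} = \frac{841921}{-218895 + 1536000 \sqrt{6}}$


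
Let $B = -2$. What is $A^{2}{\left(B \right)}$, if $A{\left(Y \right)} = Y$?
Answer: $4$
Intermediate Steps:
$A^{2}{\left(B \right)} = \left(-2\right)^{2} = 4$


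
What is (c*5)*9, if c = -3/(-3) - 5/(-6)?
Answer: 165/2 ≈ 82.500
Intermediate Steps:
c = 11/6 (c = -3*(-1/3) - 5*(-1/6) = 1 + 5/6 = 11/6 ≈ 1.8333)
(c*5)*9 = ((11/6)*5)*9 = (55/6)*9 = 165/2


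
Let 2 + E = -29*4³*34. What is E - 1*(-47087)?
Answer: -16019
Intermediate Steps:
E = -63106 (E = -2 - 29*4³*34 = -2 - 29*64*34 = -2 - 1856*34 = -2 - 63104 = -63106)
E - 1*(-47087) = -63106 - 1*(-47087) = -63106 + 47087 = -16019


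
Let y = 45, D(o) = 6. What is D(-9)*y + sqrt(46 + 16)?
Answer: 270 + sqrt(62) ≈ 277.87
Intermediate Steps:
D(-9)*y + sqrt(46 + 16) = 6*45 + sqrt(46 + 16) = 270 + sqrt(62)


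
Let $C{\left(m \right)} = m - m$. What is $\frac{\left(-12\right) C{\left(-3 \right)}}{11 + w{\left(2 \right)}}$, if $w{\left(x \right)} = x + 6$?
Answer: $0$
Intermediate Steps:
$C{\left(m \right)} = 0$
$w{\left(x \right)} = 6 + x$
$\frac{\left(-12\right) C{\left(-3 \right)}}{11 + w{\left(2 \right)}} = \frac{\left(-12\right) 0}{11 + \left(6 + 2\right)} = \frac{0}{11 + 8} = \frac{0}{19} = 0 \cdot \frac{1}{19} = 0$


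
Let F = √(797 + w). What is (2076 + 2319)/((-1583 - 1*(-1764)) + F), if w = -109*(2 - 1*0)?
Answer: 795495/32182 - 4395*√579/32182 ≈ 21.432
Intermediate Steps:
w = -218 (w = -109*(2 + 0) = -109*2 = -218)
F = √579 (F = √(797 - 218) = √579 ≈ 24.062)
(2076 + 2319)/((-1583 - 1*(-1764)) + F) = (2076 + 2319)/((-1583 - 1*(-1764)) + √579) = 4395/((-1583 + 1764) + √579) = 4395/(181 + √579)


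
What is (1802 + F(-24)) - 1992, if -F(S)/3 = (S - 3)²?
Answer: -2377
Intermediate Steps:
F(S) = -3*(-3 + S)² (F(S) = -3*(S - 3)² = -3*(-3 + S)²)
(1802 + F(-24)) - 1992 = (1802 - 3*(-3 - 24)²) - 1992 = (1802 - 3*(-27)²) - 1992 = (1802 - 3*729) - 1992 = (1802 - 2187) - 1992 = -385 - 1992 = -2377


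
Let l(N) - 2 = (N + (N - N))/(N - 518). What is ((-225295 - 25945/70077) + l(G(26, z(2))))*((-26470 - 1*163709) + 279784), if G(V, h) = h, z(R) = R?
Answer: -40553968675608125/2008874 ≈ -2.0187e+10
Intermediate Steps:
l(N) = 2 + N/(-518 + N) (l(N) = 2 + (N + (N - N))/(N - 518) = 2 + (N + 0)/(-518 + N) = 2 + N/(-518 + N))
((-225295 - 25945/70077) + l(G(26, z(2))))*((-26470 - 1*163709) + 279784) = ((-225295 - 25945/70077) + (-1036 + 3*2)/(-518 + 2))*((-26470 - 1*163709) + 279784) = ((-225295 - 25945*1/70077) + (-1036 + 6)/(-516))*((-26470 - 163709) + 279784) = ((-225295 - 25945/70077) - 1/516*(-1030))*(-190179 + 279784) = (-15788023660/70077 + 515/258)*89605 = -452586001625/2008874*89605 = -40553968675608125/2008874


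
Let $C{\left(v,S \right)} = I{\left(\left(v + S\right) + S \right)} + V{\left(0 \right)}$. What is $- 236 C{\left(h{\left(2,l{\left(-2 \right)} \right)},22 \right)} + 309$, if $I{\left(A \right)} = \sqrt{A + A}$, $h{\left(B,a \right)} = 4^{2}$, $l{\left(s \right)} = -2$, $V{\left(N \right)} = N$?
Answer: $309 - 472 \sqrt{30} \approx -2276.3$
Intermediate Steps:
$h{\left(B,a \right)} = 16$
$I{\left(A \right)} = \sqrt{2} \sqrt{A}$ ($I{\left(A \right)} = \sqrt{2 A} = \sqrt{2} \sqrt{A}$)
$C{\left(v,S \right)} = \sqrt{2} \sqrt{v + 2 S}$ ($C{\left(v,S \right)} = \sqrt{2} \sqrt{\left(v + S\right) + S} + 0 = \sqrt{2} \sqrt{\left(S + v\right) + S} + 0 = \sqrt{2} \sqrt{v + 2 S} + 0 = \sqrt{2} \sqrt{v + 2 S}$)
$- 236 C{\left(h{\left(2,l{\left(-2 \right)} \right)},22 \right)} + 309 = - 236 \sqrt{2 \cdot 16 + 4 \cdot 22} + 309 = - 236 \sqrt{32 + 88} + 309 = - 236 \sqrt{120} + 309 = - 236 \cdot 2 \sqrt{30} + 309 = - 472 \sqrt{30} + 309 = 309 - 472 \sqrt{30}$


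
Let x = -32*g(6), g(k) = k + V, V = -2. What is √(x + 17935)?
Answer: √17807 ≈ 133.44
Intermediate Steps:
g(k) = -2 + k (g(k) = k - 2 = -2 + k)
x = -128 (x = -32*(-2 + 6) = -32*4 = -128)
√(x + 17935) = √(-128 + 17935) = √17807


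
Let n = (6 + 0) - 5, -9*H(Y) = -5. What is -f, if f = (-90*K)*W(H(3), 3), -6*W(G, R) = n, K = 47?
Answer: -705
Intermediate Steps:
H(Y) = 5/9 (H(Y) = -⅑*(-5) = 5/9)
n = 1 (n = 6 - 5 = 1)
W(G, R) = -⅙ (W(G, R) = -⅙*1 = -⅙)
f = 705 (f = -90*47*(-⅙) = -4230*(-⅙) = 705)
-f = -1*705 = -705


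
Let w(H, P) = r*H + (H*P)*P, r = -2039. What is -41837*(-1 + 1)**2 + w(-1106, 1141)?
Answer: -1437625252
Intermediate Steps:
w(H, P) = -2039*H + H*P**2 (w(H, P) = -2039*H + (H*P)*P = -2039*H + H*P**2)
-41837*(-1 + 1)**2 + w(-1106, 1141) = -41837*(-1 + 1)**2 - 1106*(-2039 + 1141**2) = -41837*0**2 - 1106*(-2039 + 1301881) = -41837*0 - 1106*1299842 = 0 - 1437625252 = -1437625252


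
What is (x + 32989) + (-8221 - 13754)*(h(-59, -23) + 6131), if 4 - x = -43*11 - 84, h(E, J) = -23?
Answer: -134189750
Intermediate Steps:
x = 561 (x = 4 - (-43*11 - 84) = 4 - (-473 - 84) = 4 - 1*(-557) = 4 + 557 = 561)
(x + 32989) + (-8221 - 13754)*(h(-59, -23) + 6131) = (561 + 32989) + (-8221 - 13754)*(-23 + 6131) = 33550 - 21975*6108 = 33550 - 134223300 = -134189750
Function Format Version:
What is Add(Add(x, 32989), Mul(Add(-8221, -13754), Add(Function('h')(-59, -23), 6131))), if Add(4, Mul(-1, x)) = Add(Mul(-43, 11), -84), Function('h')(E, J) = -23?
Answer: -134189750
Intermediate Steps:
x = 561 (x = Add(4, Mul(-1, Add(Mul(-43, 11), -84))) = Add(4, Mul(-1, Add(-473, -84))) = Add(4, Mul(-1, -557)) = Add(4, 557) = 561)
Add(Add(x, 32989), Mul(Add(-8221, -13754), Add(Function('h')(-59, -23), 6131))) = Add(Add(561, 32989), Mul(Add(-8221, -13754), Add(-23, 6131))) = Add(33550, Mul(-21975, 6108)) = Add(33550, -134223300) = -134189750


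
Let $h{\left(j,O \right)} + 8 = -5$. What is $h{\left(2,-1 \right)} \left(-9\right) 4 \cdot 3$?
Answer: $1404$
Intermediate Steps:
$h{\left(j,O \right)} = -13$ ($h{\left(j,O \right)} = -8 - 5 = -13$)
$h{\left(2,-1 \right)} \left(-9\right) 4 \cdot 3 = \left(-13\right) \left(-9\right) 4 \cdot 3 = 117 \cdot 12 = 1404$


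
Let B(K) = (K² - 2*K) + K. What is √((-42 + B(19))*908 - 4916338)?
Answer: I*√4643938 ≈ 2155.0*I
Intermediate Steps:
B(K) = K² - K
√((-42 + B(19))*908 - 4916338) = √((-42 + 19*(-1 + 19))*908 - 4916338) = √((-42 + 19*18)*908 - 4916338) = √((-42 + 342)*908 - 4916338) = √(300*908 - 4916338) = √(272400 - 4916338) = √(-4643938) = I*√4643938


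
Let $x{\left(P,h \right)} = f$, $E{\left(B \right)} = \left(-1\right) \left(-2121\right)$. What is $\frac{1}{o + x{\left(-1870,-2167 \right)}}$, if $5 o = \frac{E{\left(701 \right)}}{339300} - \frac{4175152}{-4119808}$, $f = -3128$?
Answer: $- \frac{36402366000}{113859177060571} \approx -0.00031971$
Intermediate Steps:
$E{\left(B \right)} = 2121$
$x{\left(P,h \right)} = -3128$
$o = \frac{7423787429}{36402366000}$ ($o = \frac{\frac{2121}{339300} - \frac{4175152}{-4119808}}{5} = \frac{2121 \cdot \frac{1}{339300} - - \frac{260947}{257488}}{5} = \frac{\frac{707}{113100} + \frac{260947}{257488}}{5} = \frac{1}{5} \cdot \frac{7423787429}{7280473200} = \frac{7423787429}{36402366000} \approx 0.20394$)
$\frac{1}{o + x{\left(-1870,-2167 \right)}} = \frac{1}{\frac{7423787429}{36402366000} - 3128} = \frac{1}{- \frac{113859177060571}{36402366000}} = - \frac{36402366000}{113859177060571}$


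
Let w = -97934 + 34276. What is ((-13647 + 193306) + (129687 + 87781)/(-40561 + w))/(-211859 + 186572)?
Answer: -18723663853/2635385853 ≈ -7.1047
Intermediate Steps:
w = -63658
((-13647 + 193306) + (129687 + 87781)/(-40561 + w))/(-211859 + 186572) = ((-13647 + 193306) + (129687 + 87781)/(-40561 - 63658))/(-211859 + 186572) = (179659 + 217468/(-104219))/(-25287) = (179659 + 217468*(-1/104219))*(-1/25287) = (179659 - 217468/104219)*(-1/25287) = (18723663853/104219)*(-1/25287) = -18723663853/2635385853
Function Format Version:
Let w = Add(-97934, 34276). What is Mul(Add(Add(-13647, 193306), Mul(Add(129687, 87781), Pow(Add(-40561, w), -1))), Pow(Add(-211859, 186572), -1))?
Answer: Rational(-18723663853, 2635385853) ≈ -7.1047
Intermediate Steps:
w = -63658
Mul(Add(Add(-13647, 193306), Mul(Add(129687, 87781), Pow(Add(-40561, w), -1))), Pow(Add(-211859, 186572), -1)) = Mul(Add(Add(-13647, 193306), Mul(Add(129687, 87781), Pow(Add(-40561, -63658), -1))), Pow(Add(-211859, 186572), -1)) = Mul(Add(179659, Mul(217468, Pow(-104219, -1))), Pow(-25287, -1)) = Mul(Add(179659, Mul(217468, Rational(-1, 104219))), Rational(-1, 25287)) = Mul(Add(179659, Rational(-217468, 104219)), Rational(-1, 25287)) = Mul(Rational(18723663853, 104219), Rational(-1, 25287)) = Rational(-18723663853, 2635385853)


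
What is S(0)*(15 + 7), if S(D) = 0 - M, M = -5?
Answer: 110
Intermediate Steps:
S(D) = 5 (S(D) = 0 - 1*(-5) = 0 + 5 = 5)
S(0)*(15 + 7) = 5*(15 + 7) = 5*22 = 110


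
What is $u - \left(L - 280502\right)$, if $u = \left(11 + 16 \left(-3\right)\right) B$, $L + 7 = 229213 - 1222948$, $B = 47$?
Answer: $1272505$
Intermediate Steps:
$L = -993742$ ($L = -7 + \left(229213 - 1222948\right) = -7 - 993735 = -993742$)
$u = -1739$ ($u = \left(11 + 16 \left(-3\right)\right) 47 = \left(11 - 48\right) 47 = \left(-37\right) 47 = -1739$)
$u - \left(L - 280502\right) = -1739 - \left(-993742 - 280502\right) = -1739 - -1274244 = -1739 + 1274244 = 1272505$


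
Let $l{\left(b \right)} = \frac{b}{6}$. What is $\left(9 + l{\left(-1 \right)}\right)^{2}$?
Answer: $\frac{2809}{36} \approx 78.028$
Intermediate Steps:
$l{\left(b \right)} = \frac{b}{6}$ ($l{\left(b \right)} = b \frac{1}{6} = \frac{b}{6}$)
$\left(9 + l{\left(-1 \right)}\right)^{2} = \left(9 + \frac{1}{6} \left(-1\right)\right)^{2} = \left(9 - \frac{1}{6}\right)^{2} = \left(\frac{53}{6}\right)^{2} = \frac{2809}{36}$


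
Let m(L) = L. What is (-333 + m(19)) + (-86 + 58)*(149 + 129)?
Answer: -8098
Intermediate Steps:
(-333 + m(19)) + (-86 + 58)*(149 + 129) = (-333 + 19) + (-86 + 58)*(149 + 129) = -314 - 28*278 = -314 - 7784 = -8098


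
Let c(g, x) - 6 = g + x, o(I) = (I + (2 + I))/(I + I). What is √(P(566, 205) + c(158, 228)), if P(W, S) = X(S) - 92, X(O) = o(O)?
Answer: √12649730/205 ≈ 17.349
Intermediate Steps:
o(I) = (2 + 2*I)/(2*I) (o(I) = (2 + 2*I)/((2*I)) = (2 + 2*I)*(1/(2*I)) = (2 + 2*I)/(2*I))
X(O) = (1 + O)/O
P(W, S) = -92 + (1 + S)/S (P(W, S) = (1 + S)/S - 92 = -92 + (1 + S)/S)
c(g, x) = 6 + g + x (c(g, x) = 6 + (g + x) = 6 + g + x)
√(P(566, 205) + c(158, 228)) = √((-91 + 1/205) + (6 + 158 + 228)) = √((-91 + 1/205) + 392) = √(-18654/205 + 392) = √(61706/205) = √12649730/205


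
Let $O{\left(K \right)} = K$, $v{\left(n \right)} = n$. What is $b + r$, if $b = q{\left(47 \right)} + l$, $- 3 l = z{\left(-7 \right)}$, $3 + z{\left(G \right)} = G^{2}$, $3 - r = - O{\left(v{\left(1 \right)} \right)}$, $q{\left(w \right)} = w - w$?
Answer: $- \frac{34}{3} \approx -11.333$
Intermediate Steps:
$q{\left(w \right)} = 0$
$r = 4$ ($r = 3 - \left(-1\right) 1 = 3 - -1 = 3 + 1 = 4$)
$z{\left(G \right)} = -3 + G^{2}$
$l = - \frac{46}{3}$ ($l = - \frac{-3 + \left(-7\right)^{2}}{3} = - \frac{-3 + 49}{3} = \left(- \frac{1}{3}\right) 46 = - \frac{46}{3} \approx -15.333$)
$b = - \frac{46}{3}$ ($b = 0 - \frac{46}{3} = - \frac{46}{3} \approx -15.333$)
$b + r = - \frac{46}{3} + 4 = - \frac{34}{3}$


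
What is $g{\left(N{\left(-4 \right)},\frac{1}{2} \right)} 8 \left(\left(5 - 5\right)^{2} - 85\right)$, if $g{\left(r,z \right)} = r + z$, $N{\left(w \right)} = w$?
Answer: $2380$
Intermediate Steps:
$g{\left(N{\left(-4 \right)},\frac{1}{2} \right)} 8 \left(\left(5 - 5\right)^{2} - 85\right) = \left(-4 + \frac{1}{2}\right) 8 \left(\left(5 - 5\right)^{2} - 85\right) = \left(-4 + \frac{1}{2}\right) 8 \left(0^{2} - 85\right) = \left(- \frac{7}{2}\right) 8 \left(0 - 85\right) = \left(-28\right) \left(-85\right) = 2380$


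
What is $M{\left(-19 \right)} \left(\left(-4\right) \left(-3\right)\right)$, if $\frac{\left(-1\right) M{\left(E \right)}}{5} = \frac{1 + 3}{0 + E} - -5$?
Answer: $- \frac{5460}{19} \approx -287.37$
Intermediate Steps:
$M{\left(E \right)} = -25 - \frac{20}{E}$ ($M{\left(E \right)} = - 5 \left(\frac{1 + 3}{0 + E} - -5\right) = - 5 \left(\frac{4}{E} + 5\right) = - 5 \left(5 + \frac{4}{E}\right) = -25 - \frac{20}{E}$)
$M{\left(-19 \right)} \left(\left(-4\right) \left(-3\right)\right) = \left(-25 - \frac{20}{-19}\right) \left(\left(-4\right) \left(-3\right)\right) = \left(-25 - - \frac{20}{19}\right) 12 = \left(-25 + \frac{20}{19}\right) 12 = \left(- \frac{455}{19}\right) 12 = - \frac{5460}{19}$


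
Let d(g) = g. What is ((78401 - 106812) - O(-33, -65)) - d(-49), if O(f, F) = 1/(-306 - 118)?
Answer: -12025487/424 ≈ -28362.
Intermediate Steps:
O(f, F) = -1/424 (O(f, F) = 1/(-424) = -1/424)
((78401 - 106812) - O(-33, -65)) - d(-49) = ((78401 - 106812) - 1*(-1/424)) - 1*(-49) = (-28411 + 1/424) + 49 = -12046263/424 + 49 = -12025487/424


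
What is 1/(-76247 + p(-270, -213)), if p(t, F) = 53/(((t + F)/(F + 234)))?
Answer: -23/1753734 ≈ -1.3115e-5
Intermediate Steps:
p(t, F) = 53*(234 + F)/(F + t) (p(t, F) = 53/(((F + t)/(234 + F))) = 53*((234 + F)/(F + t)) = 53*(234 + F)/(F + t))
1/(-76247 + p(-270, -213)) = 1/(-76247 + 53*(234 - 213)/(-213 - 270)) = 1/(-76247 + 53*21/(-483)) = 1/(-76247 + 53*(-1/483)*21) = 1/(-76247 - 53/23) = 1/(-1753734/23) = -23/1753734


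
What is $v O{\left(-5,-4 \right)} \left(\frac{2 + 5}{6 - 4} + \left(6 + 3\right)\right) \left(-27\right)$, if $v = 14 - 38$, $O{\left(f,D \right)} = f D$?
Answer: $162000$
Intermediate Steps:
$O{\left(f,D \right)} = D f$
$v = -24$ ($v = 14 - 38 = -24$)
$v O{\left(-5,-4 \right)} \left(\frac{2 + 5}{6 - 4} + \left(6 + 3\right)\right) \left(-27\right) = - 24 \left(-4\right) \left(-5\right) \left(\frac{2 + 5}{6 - 4} + \left(6 + 3\right)\right) \left(-27\right) = - 24 \cdot 20 \left(\frac{7}{2} + 9\right) \left(-27\right) = - 24 \cdot 20 \cdot \frac{25}{2} \left(-27\right) = \left(-24\right) 250 \left(-27\right) = \left(-6000\right) \left(-27\right) = 162000$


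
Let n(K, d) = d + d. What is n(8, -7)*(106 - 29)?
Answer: -1078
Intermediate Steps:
n(K, d) = 2*d
n(8, -7)*(106 - 29) = (2*(-7))*(106 - 29) = -14*77 = -1078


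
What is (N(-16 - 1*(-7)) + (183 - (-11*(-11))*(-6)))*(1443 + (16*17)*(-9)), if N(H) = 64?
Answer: -977865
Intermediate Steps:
(N(-16 - 1*(-7)) + (183 - (-11*(-11))*(-6)))*(1443 + (16*17)*(-9)) = (64 + (183 - (-11*(-11))*(-6)))*(1443 + (16*17)*(-9)) = (64 + (183 - 121*(-6)))*(1443 + 272*(-9)) = (64 + (183 - 1*(-726)))*(1443 - 2448) = (64 + (183 + 726))*(-1005) = (64 + 909)*(-1005) = 973*(-1005) = -977865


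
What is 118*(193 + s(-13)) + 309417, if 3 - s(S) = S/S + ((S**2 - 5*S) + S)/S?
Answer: 334433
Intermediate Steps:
s(S) = 2 - (S**2 - 4*S)/S (s(S) = 3 - (S/S + ((S**2 - 5*S) + S)/S) = 3 - (1 + (S**2 - 4*S)/S) = 3 + (-1 - (S**2 - 4*S)/S) = 2 - (S**2 - 4*S)/S)
118*(193 + s(-13)) + 309417 = 118*(193 + (6 - 1*(-13))) + 309417 = 118*(193 + (6 + 13)) + 309417 = 118*(193 + 19) + 309417 = 118*212 + 309417 = 25016 + 309417 = 334433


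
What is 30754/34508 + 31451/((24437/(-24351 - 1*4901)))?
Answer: -2267626356837/60233714 ≈ -37647.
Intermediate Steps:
30754/34508 + 31451/((24437/(-24351 - 1*4901))) = 30754*(1/34508) + 31451/((24437/(-24351 - 4901))) = 15377/17254 + 31451/((24437/(-29252))) = 15377/17254 + 31451/((24437*(-1/29252))) = 15377/17254 + 31451/(-24437/29252) = 15377/17254 + 31451*(-29252/24437) = 15377/17254 - 131429236/3491 = -2267626356837/60233714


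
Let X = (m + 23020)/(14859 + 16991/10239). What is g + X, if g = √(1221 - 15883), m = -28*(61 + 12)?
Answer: 53693316/38039573 + I*√14662 ≈ 1.4115 + 121.09*I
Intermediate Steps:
m = -2044 (m = -28*73 = -2044)
X = 53693316/38039573 (X = (-2044 + 23020)/(14859 + 16991/10239) = 20976/(14859 + 16991*(1/10239)) = 20976/(14859 + 16991/10239) = 20976/(152158292/10239) = 20976*(10239/152158292) = 53693316/38039573 ≈ 1.4115)
g = I*√14662 (g = √(-14662) = I*√14662 ≈ 121.09*I)
g + X = I*√14662 + 53693316/38039573 = 53693316/38039573 + I*√14662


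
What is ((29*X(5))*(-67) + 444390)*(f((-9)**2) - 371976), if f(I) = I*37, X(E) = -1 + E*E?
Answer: -146764349082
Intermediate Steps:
X(E) = -1 + E**2
f(I) = 37*I
((29*X(5))*(-67) + 444390)*(f((-9)**2) - 371976) = ((29*(-1 + 5**2))*(-67) + 444390)*(37*(-9)**2 - 371976) = ((29*(-1 + 25))*(-67) + 444390)*(37*81 - 371976) = ((29*24)*(-67) + 444390)*(2997 - 371976) = (696*(-67) + 444390)*(-368979) = (-46632 + 444390)*(-368979) = 397758*(-368979) = -146764349082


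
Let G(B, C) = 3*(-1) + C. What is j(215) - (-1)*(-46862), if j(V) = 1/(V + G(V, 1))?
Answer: -9981605/213 ≈ -46862.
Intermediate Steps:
G(B, C) = -3 + C
j(V) = 1/(-2 + V) (j(V) = 1/(V + (-3 + 1)) = 1/(V - 2) = 1/(-2 + V))
j(215) - (-1)*(-46862) = 1/(-2 + 215) - (-1)*(-46862) = 1/213 - 1*46862 = 1/213 - 46862 = -9981605/213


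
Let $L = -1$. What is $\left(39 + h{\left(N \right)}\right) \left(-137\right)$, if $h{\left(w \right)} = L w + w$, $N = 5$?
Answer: $-5343$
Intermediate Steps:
$h{\left(w \right)} = 0$ ($h{\left(w \right)} = - w + w = 0$)
$\left(39 + h{\left(N \right)}\right) \left(-137\right) = \left(39 + 0\right) \left(-137\right) = 39 \left(-137\right) = -5343$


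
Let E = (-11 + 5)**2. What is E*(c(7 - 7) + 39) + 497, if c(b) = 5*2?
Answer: 2261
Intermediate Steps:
c(b) = 10
E = 36 (E = (-6)**2 = 36)
E*(c(7 - 7) + 39) + 497 = 36*(10 + 39) + 497 = 36*49 + 497 = 1764 + 497 = 2261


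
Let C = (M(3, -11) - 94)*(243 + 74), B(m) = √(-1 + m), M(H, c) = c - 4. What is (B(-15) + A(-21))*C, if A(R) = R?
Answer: 725613 - 138212*I ≈ 7.2561e+5 - 1.3821e+5*I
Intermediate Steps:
M(H, c) = -4 + c
C = -34553 (C = ((-4 - 11) - 94)*(243 + 74) = (-15 - 94)*317 = -109*317 = -34553)
(B(-15) + A(-21))*C = (√(-1 - 15) - 21)*(-34553) = (√(-16) - 21)*(-34553) = (4*I - 21)*(-34553) = (-21 + 4*I)*(-34553) = 725613 - 138212*I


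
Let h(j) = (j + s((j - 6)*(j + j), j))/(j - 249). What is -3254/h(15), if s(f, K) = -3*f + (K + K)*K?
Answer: -253812/115 ≈ -2207.1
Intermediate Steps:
s(f, K) = -3*f + 2*K² (s(f, K) = -3*f + (2*K)*K = -3*f + 2*K²)
h(j) = (j + 2*j² - 6*j*(-6 + j))/(-249 + j) (h(j) = (j + (-3*(j - 6)*(j + j) + 2*j²))/(j - 249) = (j + (-3*(-6 + j)*2*j + 2*j²))/(-249 + j) = (j + (-6*j*(-6 + j) + 2*j²))/(-249 + j) = (j + (2*j² - 6*j*(-6 + j)))/(-249 + j) = (j + 2*j² - 6*j*(-6 + j))/(-249 + j))
-3254/h(15) = -3254*(-249 + 15)/(15*(37 - 4*15)) = -3254*(-78/(5*(37 - 60))) = -3254/(15*(-1/234)*(-23)) = -3254/115/78 = -3254*78/115 = -253812/115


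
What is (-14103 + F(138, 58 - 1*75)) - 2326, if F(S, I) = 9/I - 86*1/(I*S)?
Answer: -1133635/69 ≈ -16430.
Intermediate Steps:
F(S, I) = 9/I - 86/(I*S) (F(S, I) = 9/I - 86*1/(I*S) = 9/I - 86/(I*S))
(-14103 + F(138, 58 - 1*75)) - 2326 = (-14103 + (-86 + 9*138)/((58 - 1*75)*138)) - 2326 = (-14103 + (1/138)*(-86 + 1242)/(58 - 75)) - 2326 = (-14103 + (1/138)*1156/(-17)) - 2326 = (-14103 - 1/17*1/138*1156) - 2326 = (-14103 - 34/69) - 2326 = -973141/69 - 2326 = -1133635/69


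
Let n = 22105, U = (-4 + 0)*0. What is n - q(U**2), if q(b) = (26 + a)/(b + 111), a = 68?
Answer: 2453561/111 ≈ 22104.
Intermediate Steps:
U = 0 (U = -4*0 = 0)
q(b) = 94/(111 + b) (q(b) = (26 + 68)/(b + 111) = 94/(111 + b))
n - q(U**2) = 22105 - 94/(111 + 0**2) = 22105 - 94/(111 + 0) = 22105 - 94/111 = 2453561/111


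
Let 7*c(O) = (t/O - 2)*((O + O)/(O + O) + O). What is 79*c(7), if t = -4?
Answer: -11376/49 ≈ -232.16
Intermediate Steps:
c(O) = (1 + O)*(-2 - 4/O)/7 (c(O) = ((-4/O - 2)*((O + O)/(O + O) + O))/7 = ((-2 - 4/O)*((2*O)/((2*O)) + O))/7 = ((-2 - 4/O)*((2*O)*(1/(2*O)) + O))/7 = ((-2 - 4/O)*(1 + O))/7 = ((1 + O)*(-2 - 4/O))/7 = (1 + O)*(-2 - 4/O)/7)
79*c(7) = 79*((2/7)*(-2 - 1*7*(3 + 7))/7) = 79*((2/7)*(⅐)*(-2 - 1*7*10)) = 79*((2/7)*(⅐)*(-2 - 70)) = 79*((2/7)*(⅐)*(-72)) = 79*(-144/49) = -11376/49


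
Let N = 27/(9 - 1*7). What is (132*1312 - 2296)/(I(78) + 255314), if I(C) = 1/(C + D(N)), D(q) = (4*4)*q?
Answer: 50241072/75062317 ≈ 0.66932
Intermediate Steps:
N = 27/2 (N = 27/(9 - 7) = 27/2 ≈ 13.500)
D(q) = 16*q
I(C) = 1/(216 + C) (I(C) = 1/(C + 16*(27/2)) = 1/(C + 216) = 1/(216 + C))
(132*1312 - 2296)/(I(78) + 255314) = (132*1312 - 2296)/(1/(216 + 78) + 255314) = (173184 - 2296)/(1/294 + 255314) = 170888/(1/294 + 255314) = 170888/(75062317/294) = 170888*(294/75062317) = 50241072/75062317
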